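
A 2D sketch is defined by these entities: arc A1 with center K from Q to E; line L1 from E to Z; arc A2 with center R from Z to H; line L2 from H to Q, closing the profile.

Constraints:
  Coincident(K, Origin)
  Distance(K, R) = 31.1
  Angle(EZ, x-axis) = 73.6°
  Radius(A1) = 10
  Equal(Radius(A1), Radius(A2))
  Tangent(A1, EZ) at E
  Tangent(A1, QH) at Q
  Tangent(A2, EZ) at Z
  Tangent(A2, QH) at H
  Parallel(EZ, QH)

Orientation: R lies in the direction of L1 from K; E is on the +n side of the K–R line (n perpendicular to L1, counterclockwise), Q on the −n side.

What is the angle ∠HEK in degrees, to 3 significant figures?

57.3°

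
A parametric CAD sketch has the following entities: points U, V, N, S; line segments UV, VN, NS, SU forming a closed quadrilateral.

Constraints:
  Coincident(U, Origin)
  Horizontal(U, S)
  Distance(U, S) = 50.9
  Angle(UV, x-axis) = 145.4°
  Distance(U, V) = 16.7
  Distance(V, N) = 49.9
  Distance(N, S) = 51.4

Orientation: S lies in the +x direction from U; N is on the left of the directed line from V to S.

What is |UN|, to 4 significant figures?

48.96

U is at the origin; U and S share the same y with |US| = 50.9 and S in +x, so S = (50.9, 0). UV runs at 145.4° with |UV| = 16.7, so V = (-13.75, 9.483). N is determined by |VN| = 49.9 and |NS| = 51.4 together: it lies at the intersection of circle(V, 49.9) and circle(S, 51.4). With |VS| = 65.34, the foot of the radical line on VS is 31.51 from V and the perpendicular offset is √(49.9² − 31.51²) = 38.70. Taking the left-of-VS solution: N = (23.04, 43.20).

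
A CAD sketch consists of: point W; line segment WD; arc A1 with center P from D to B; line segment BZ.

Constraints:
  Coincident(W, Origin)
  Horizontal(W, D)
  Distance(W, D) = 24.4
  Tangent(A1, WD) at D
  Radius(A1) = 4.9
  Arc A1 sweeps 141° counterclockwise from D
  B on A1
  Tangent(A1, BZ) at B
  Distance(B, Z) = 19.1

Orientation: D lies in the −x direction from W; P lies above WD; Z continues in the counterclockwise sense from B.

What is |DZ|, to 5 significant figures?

23.832

W is at the origin; WD is horizontal with |WD| = 24.4 and D on the −x side, so D = (-24.400, 0.0000). A1 meets WD tangentially, so PD is at right angles to WD, so P = D + (0, 4.9) = (-24.400, 4.9000). On A1, D sits at bearing -90° from P; a 141° counterclockwise sweep puts B at bearing 51°, so B = P + 4.9·(cos 51°, sin 51°) = (-21.316, 8.7080). Since A1 is tangent to BZ there, PB ⟂ BZ, so BZ runs along (−sin 51°, cos 51°); with |BZ| = 19.1, Z = (-36.160, 20.728). Then |DZ| = |Z − D| = 23.832.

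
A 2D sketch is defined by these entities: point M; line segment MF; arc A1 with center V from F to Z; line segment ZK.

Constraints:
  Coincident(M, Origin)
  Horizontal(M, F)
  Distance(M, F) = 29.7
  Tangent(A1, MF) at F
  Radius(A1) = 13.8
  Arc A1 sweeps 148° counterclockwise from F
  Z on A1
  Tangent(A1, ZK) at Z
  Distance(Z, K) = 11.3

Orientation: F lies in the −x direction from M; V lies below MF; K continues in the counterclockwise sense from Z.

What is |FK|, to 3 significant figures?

31.6

M is at the origin; MF is horizontal with |MF| = 29.7 and F on the −x side, so F = (-29.7, 0.00). Tangency of A1 to MF means the radius VF is perpendicular to MF, so V = F + (0, -13.8) = (-29.7, -13.8). On A1, F sits at bearing 90° from V; a 148° counterclockwise sweep puts Z at bearing 238°, so Z = V + 13.8·(cos 238°, sin 238°) = (-37.0, -25.5). The tangent condition forces VZ to be normal to ZK, so ZK runs along (−sin 238°, cos 238°); with |ZK| = 11.3, K = (-27.4, -31.5). Then |FK| = |K − F| = 31.6.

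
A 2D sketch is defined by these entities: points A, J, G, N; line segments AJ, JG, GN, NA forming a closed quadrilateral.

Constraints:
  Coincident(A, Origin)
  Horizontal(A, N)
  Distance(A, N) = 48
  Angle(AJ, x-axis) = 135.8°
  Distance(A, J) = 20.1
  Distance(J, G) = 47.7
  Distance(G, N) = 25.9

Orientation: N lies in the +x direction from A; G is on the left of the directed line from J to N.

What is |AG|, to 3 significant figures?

38.9

Checks: |JG| = 47.70 ✓; |GN| = 25.90 ✓.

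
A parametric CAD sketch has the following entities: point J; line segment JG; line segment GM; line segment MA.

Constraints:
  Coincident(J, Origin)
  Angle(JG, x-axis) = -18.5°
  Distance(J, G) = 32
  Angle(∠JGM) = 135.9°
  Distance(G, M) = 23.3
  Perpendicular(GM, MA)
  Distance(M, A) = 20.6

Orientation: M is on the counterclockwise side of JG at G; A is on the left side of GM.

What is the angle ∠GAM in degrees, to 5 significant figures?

48.519°

J is at the origin; JG runs at -18.5° with length 32.0, so G = 32.0·(cos -18.5°, sin -18.5°) = (30.346, -10.154). ∠JGM = 135.9°, so GM runs at -18.5° + (180° − 135.9°) = 25.600° from the x-axis; with |GM| = 23.3, M = G + 23.3·(cos 25.600°, sin 25.600°) = (51.359, -0.086151). GM ⟂ MA; with |MA| = 20.6 on the left of GM, A = M + 20.6·(-0.43209, 0.90183) = (42.458, 18.492). Then cos ∠GAM = AG·AM / (|AG||AM|), giving 48.519°.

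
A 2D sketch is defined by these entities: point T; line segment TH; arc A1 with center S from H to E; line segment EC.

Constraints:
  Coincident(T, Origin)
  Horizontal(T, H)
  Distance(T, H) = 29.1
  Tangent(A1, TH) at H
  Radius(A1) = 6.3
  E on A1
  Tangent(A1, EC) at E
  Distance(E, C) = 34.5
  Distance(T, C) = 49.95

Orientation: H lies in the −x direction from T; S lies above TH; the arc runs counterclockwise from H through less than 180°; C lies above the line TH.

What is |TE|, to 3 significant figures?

24.0

Checks: T = (0.00, 0.00) ✓; |SE| = 6.300 ✓; ∠(SE, EC) = 90.00° ✓; |EC| = 34.50 ✓; |TC| = 49.95 ✓.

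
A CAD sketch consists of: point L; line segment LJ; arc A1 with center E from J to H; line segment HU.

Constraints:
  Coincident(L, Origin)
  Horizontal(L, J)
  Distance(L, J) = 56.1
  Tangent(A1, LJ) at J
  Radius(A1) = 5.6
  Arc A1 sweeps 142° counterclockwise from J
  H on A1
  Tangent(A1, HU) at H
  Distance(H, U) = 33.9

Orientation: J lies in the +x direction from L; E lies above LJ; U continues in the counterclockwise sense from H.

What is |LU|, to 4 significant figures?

45.08

L is at the origin; LJ is horizontal with |LJ| = 56.1 and J on the +x side, so J = (56.10, 0.000). Since A1 is tangent to LJ there, EJ ⟂ LJ, so E = J + (0, 5.6) = (56.10, 5.600). On A1, J sits at bearing -90° from E; a 142° counterclockwise sweep puts H at bearing 52°, so H = E + 5.6·(cos 52°, sin 52°) = (59.55, 10.01). Tangency of A1 to HU means the radius EH is perpendicular to HU, so HU runs along (−sin 52°, cos 52°); with |HU| = 33.9, U = (32.83, 30.88). Then |LU| = |U − L| = 45.08.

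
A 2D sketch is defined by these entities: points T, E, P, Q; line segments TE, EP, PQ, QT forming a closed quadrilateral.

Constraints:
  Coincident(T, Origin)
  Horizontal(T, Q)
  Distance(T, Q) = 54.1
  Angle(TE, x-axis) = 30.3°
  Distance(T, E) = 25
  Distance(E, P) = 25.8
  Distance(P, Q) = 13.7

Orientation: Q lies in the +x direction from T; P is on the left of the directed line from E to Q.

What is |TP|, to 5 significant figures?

48.857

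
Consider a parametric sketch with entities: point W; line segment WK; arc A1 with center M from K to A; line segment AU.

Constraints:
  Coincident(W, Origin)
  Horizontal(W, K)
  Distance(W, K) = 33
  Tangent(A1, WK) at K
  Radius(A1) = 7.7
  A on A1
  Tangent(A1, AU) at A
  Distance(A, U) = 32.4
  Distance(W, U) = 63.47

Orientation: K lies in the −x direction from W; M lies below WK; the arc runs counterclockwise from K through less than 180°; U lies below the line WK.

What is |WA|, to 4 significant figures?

40.21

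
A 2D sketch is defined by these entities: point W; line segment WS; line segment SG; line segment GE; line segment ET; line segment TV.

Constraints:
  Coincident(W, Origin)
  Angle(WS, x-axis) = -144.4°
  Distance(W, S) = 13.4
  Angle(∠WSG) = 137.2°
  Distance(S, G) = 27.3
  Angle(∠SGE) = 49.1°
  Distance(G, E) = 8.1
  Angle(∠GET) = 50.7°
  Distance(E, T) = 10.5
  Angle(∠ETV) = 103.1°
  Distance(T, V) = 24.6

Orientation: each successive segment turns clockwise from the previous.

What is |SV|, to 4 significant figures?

45.04

W is at the origin; WS runs at -144.4° with length 13.4, so S = (-10.90, -7.800). ∠WSG = 137.2° gives SG at 172.8° from the x-axis; with |SG| = 27.3, G = (-37.98, -4.379). ∠SGE = 49.1° gives GE at 41.90° from the x-axis; with |GE| = 8.1, E = (-31.95, 1.031). ∠GET = 50.7° gives ET at -87.40° from the x-axis; with |ET| = 10.5, T = (-31.48, -9.459). ∠ETV = 103.1° gives TV at -164.3° from the x-axis; with |TV| = 24.6, V = (-55.16, -16.12). Then |SV| = |V − S| = 45.04.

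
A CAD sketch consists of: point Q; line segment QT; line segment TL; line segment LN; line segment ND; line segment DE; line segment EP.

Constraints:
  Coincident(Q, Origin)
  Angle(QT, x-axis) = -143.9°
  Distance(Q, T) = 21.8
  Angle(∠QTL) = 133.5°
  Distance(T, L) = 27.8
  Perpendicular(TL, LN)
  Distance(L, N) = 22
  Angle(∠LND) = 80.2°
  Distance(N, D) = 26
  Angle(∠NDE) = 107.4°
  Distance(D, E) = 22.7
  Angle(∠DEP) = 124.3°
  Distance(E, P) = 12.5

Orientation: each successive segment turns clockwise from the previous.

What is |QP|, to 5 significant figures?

37.386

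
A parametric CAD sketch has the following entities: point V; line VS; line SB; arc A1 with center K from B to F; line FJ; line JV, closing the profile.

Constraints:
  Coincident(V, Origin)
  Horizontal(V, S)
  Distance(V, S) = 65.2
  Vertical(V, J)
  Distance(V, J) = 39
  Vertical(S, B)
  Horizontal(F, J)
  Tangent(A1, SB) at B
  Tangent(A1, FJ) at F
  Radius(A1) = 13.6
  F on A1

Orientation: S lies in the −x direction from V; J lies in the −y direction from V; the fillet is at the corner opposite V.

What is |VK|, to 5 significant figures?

57.513

V is at the origin; V and S share the same y with |VS| = 65.2 and S on the −x side, so S = (-65.200, 0.0000). V and J share the same x with |VJ| = 39.0 and J on the −y side, so J = (0.0000, -39.000). The virtual corner opposite V is at (-65.200, -39.000). The tangent condition forces KB to be normal to SB and since A1 is tangent to FJ there, KF ⟂ FJ, with radius 13.6, so the center K sits 13.6 in from both sides at K = (-51.600, -25.400). Then |VK| = |K − V| = 57.513.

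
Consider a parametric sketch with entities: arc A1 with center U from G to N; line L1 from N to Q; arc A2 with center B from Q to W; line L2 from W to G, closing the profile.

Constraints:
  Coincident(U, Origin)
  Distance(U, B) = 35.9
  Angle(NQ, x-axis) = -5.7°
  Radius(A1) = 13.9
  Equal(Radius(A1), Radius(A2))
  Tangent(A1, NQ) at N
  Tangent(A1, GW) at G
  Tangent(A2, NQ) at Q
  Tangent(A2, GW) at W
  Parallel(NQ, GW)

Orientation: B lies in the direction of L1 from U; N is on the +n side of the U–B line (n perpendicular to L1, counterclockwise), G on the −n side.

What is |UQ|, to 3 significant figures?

38.5

The slot axis is L1's direction at -5.7°, so u = (cos -5.7°, sin -5.7°) = (0.995, -0.0993) and n = (−sin -5.7°, cos -5.7°) = (0.0993, 0.995). U is at the origin and B lies 35.9 along u from U, so B = 35.9·u = (35.7, -3.57). Tangency of A1 to both parallel lines with radius 13.9 puts N and G at U ± 13.9·n: N = (1.38, 13.8), G = (-1.38, -13.8). Equal radii place Q and W the same way about B: Q = B + 13.9·n = (37.1, 10.3), W = B − 13.9·n = (34.3, -17.4). Then |UQ| = |Q − U| = 38.5.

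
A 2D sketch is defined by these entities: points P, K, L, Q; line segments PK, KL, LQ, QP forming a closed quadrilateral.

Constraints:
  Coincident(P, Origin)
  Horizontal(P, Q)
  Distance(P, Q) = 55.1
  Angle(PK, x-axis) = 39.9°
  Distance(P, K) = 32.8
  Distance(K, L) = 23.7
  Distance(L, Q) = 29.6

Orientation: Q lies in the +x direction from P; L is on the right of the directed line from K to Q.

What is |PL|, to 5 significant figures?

25.757

Checks: |KL| = 23.70 ✓; |LQ| = 29.60 ✓.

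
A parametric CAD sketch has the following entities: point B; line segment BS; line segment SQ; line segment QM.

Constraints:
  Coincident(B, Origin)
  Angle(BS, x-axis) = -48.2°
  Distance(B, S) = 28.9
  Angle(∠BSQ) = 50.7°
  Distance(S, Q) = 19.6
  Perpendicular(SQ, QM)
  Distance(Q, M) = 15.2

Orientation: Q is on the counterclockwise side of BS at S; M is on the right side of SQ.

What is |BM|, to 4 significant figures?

37.59

B is at the origin; BS runs at -48.2° with length 28.9, so S = 28.9·(cos -48.2°, sin -48.2°) = (19.26, -21.54). ∠BSQ = 50.7°, so SQ runs at -48.2° + (180° − 50.7°) = 81.10° from the x-axis; with |SQ| = 19.6, Q = S + 19.6·(cos 81.10°, sin 81.10°) = (22.30, -2.180). The perpendicularity gives QM at right angles to SQ; with |QM| = 15.2 on the right of SQ, M = Q + 15.2·(0.9880, -0.1547) = (37.31, -4.532). Then |BM| = |M − B| = 37.59.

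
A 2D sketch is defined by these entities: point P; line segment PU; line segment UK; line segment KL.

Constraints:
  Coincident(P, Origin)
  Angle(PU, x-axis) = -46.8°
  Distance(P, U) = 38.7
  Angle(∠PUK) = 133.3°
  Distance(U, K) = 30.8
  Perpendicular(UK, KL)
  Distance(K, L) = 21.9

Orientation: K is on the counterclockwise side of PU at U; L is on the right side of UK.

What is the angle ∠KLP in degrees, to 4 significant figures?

48.88°

∠PUK = 133.3°, so UK runs at -46.8° + (180° − 133.3°) = -0.1000° from the x-axis; with |UK| = 30.8, K = U + 30.8·(cos -0.1000°, sin -0.1000°) = (57.29, -28.26). The perpendicularity gives KL at right angles to UK; with |KL| = 21.9 on the right of UK, L = K + 21.9·(-0.001745, -1.000) = (57.25, -50.16). Then cos ∠KLP = LK·LP / (|LK||LP|), giving 48.88°.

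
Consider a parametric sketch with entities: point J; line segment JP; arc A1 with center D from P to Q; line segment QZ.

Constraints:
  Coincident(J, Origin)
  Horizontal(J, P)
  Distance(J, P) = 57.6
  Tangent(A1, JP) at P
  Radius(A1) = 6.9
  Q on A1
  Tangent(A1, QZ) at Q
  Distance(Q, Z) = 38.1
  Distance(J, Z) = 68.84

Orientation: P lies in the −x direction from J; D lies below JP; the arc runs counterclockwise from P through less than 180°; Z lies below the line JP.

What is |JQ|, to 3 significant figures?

64.8

Checks: |DQ| = 6.900 ✓; ∠(DQ, QZ) = 90.00° ✓; |QZ| = 38.10 ✓; |JZ| = 68.84 ✓.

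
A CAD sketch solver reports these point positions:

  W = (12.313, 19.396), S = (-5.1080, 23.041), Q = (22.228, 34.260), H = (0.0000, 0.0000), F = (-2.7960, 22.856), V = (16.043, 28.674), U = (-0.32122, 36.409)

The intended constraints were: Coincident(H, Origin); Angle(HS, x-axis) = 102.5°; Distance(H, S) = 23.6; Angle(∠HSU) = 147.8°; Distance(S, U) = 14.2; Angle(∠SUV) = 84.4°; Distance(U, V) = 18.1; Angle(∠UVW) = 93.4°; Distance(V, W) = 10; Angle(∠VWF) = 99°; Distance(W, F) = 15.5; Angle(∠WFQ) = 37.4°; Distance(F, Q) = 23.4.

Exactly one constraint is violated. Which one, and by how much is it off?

Distance(F, Q) = 23.4 — off by 4.10.

H = (0.00, 0.00) ✓; HS at 102.5° ✓; |HS| = 23.60 ✓; ∠HSU = 147.8° ✓; |SU| = 14.20 ✓; ∠SUV = 84.40° ✓; |UV| = 18.10 ✓; ∠UVW = 93.40° ✓; |VW| = 10.00 ✓; ∠VWF = 99.00° ✓; |WF| = 15.50 ✓; ∠WFQ = 37.40° ✓; |FQ| = 27.50 ✗.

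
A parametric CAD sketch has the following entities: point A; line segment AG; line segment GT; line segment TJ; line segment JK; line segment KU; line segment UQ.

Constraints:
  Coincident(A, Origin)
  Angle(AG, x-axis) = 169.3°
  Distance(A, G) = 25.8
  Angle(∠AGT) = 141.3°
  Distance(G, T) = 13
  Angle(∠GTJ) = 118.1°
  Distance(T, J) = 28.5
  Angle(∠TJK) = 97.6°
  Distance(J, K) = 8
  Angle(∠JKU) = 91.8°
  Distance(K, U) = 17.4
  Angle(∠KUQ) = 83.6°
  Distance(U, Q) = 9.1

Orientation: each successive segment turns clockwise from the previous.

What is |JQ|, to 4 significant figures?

16.67

A is at the origin; AG runs at 169.3° with length 25.8, so G = (-25.35, 4.790). ∠AGT = 141.3° gives GT at 130.6° from the x-axis; with |GT| = 13.0, T = (-33.81, 14.66). ∠GTJ = 118.1° gives TJ at 68.70° from the x-axis; with |TJ| = 28.5, J = (-23.46, 41.21). ∠TJK = 97.6° gives JK at -13.70° from the x-axis; with |JK| = 8.0, K = (-15.69, 39.32). ∠JKU = 91.8° gives KU at -101.9° from the x-axis; with |KU| = 17.4, U = (-19.27, 22.29). ∠KUQ = 83.6° gives UQ at 161.7° from the x-axis; with |UQ| = 9.1, Q = (-27.91, 25.15). Then |JQ| = |Q − J| = 16.67.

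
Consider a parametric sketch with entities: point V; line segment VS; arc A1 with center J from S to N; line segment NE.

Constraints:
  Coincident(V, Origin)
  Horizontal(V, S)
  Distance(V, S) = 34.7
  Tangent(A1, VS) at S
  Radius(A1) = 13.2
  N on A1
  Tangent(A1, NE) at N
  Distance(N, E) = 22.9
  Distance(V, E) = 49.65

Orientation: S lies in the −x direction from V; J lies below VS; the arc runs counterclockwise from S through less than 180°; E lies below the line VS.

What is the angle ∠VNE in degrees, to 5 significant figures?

76.283°

Checks: |JN| = 13.20 ✓; ∠(JN, NE) = 90.00° ✓; |NE| = 22.90 ✓; |VE| = 49.65 ✓.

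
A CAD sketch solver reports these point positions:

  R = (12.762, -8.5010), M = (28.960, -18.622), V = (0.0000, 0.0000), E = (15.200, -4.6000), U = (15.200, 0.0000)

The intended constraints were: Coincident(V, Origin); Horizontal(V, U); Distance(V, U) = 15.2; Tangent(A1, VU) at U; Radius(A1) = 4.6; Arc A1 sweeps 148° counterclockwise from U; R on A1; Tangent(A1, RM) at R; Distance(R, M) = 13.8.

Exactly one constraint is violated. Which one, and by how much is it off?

Distance(R, M) = 13.8 — off by 5.30.

V = (0.00, 0.00) ✓; V.y = 0.00, U.y = 0.00 ✓; |VU| = 15.20 ✓; ∠(EU, UV) = 90.00° ✓; |EU| = 4.600 ✓; bearing(E→R) − bearing(E→U) = 148.0° ✓; |ER| = 4.600 ✓; ∠(ER, RM) = 89.99° ✓; |RM| = 19.10 ✗.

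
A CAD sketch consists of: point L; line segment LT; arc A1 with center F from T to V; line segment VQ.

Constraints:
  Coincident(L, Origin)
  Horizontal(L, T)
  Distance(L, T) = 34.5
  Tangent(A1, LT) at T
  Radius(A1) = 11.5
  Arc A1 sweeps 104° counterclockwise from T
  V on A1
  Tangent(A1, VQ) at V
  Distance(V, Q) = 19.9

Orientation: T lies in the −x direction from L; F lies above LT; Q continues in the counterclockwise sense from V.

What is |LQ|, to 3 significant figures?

43.8

L is at the origin; LT is horizontal with |LT| = 34.5 and T on the −x side, so T = (-34.5, 0.00). Since A1 is tangent to LT there, FT ⟂ LT, so F = T + (0, 11.5) = (-34.5, 11.5). On A1, T sits at bearing -90° from F; a 104° counterclockwise sweep puts V at bearing 14°, so V = F + 11.5·(cos 14°, sin 14°) = (-23.3, 14.3). Tangency of A1 to VQ means the radius FV is perpendicular to VQ, so VQ runs along (−sin 14°, cos 14°); with |VQ| = 19.9, Q = (-28.2, 33.6). Then |LQ| = |Q − L| = 43.8.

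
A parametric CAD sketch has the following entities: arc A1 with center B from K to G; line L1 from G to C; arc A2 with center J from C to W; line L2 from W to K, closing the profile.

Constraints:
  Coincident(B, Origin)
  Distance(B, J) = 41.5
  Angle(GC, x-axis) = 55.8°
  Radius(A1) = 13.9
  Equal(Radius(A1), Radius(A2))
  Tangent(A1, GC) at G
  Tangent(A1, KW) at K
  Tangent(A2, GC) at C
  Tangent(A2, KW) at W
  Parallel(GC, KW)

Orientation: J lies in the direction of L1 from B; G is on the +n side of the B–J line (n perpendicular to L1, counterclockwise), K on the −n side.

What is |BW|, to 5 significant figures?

43.766

The slot axis is L1's direction at 55.8°, so u = (cos 55.8°, sin 55.8°) = (0.56208, 0.82708) and n = (−sin 55.8°, cos 55.8°) = (-0.82708, 0.56208). B is at the origin and J lies 41.5 along u from B, so J = 41.5·u = (23.326, 34.324). Tangency of A1 to both parallel lines with radius 13.9 puts G and K at B ± 13.9·n: G = (-11.496, 7.8130), K = (11.496, -7.8130). Equal radii place C and W the same way about J: C = J + 13.9·n = (11.830, 42.137), W = J − 13.9·n = (34.823, 26.511). Then |BW| = |W − B| = 43.766.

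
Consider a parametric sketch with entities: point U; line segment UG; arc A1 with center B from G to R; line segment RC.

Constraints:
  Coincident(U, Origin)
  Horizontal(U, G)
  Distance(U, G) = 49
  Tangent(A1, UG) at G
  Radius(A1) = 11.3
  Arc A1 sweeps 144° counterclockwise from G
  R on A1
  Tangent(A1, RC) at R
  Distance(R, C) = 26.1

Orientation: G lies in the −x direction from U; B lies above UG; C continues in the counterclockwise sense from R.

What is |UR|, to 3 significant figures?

47.0

U is at the origin; UG is horizontal with |UG| = 49.0 and G on the −x side, so G = (-49.0, 0.00). Since A1 is tangent to UG there, BG ⟂ UG, so B = G + (0, 11.3) = (-49.0, 11.3). On A1, G sits at bearing -90° from B; a 144° counterclockwise sweep puts R at bearing 54°, so R = B + 11.3·(cos 54°, sin 54°) = (-42.4, 20.4). Then |UR| = |R − U| = 47.0.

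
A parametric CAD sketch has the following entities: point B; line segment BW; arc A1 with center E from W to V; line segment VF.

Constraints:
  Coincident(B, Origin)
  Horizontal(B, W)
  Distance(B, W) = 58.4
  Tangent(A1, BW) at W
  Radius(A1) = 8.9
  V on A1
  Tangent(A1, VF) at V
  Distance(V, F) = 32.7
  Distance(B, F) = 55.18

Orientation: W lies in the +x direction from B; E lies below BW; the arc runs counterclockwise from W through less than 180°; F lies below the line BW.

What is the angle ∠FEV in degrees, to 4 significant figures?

74.77°

B is at the origin; B and W share the same y with |BW| = 58.4 and W on the +x side, so W = (58.40, 0.000). Tangency of A1 to BW means the radius EW is perpendicular to BW, so E = W + (0, -8.9) = (58.40, -8.900). Since EV ⟂ VF (tangency), |EF| = √(8.9² + 32.7²) = 33.89 regardless of where V sits on A1. So F lies on both circle(B, 55.18) and circle(E, 33.89); the below-BW intersection is F = (40.38, -37.60). V is the foot of the tangent from F: V = (49.88, -6.314).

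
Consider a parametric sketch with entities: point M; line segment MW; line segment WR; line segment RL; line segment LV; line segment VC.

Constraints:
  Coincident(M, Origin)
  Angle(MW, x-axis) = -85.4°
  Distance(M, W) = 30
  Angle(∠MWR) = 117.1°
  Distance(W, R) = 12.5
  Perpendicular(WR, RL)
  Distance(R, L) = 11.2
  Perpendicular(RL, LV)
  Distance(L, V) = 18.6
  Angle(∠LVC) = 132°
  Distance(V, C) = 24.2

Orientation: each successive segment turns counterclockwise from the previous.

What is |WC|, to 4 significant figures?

23.30

The perpendicularity gives LV at right angles to RL, so LV runs at 157.5°; with |LV| = 18.6, V = (1.056, -17.22). ∠LVC = 132.0° gives VC at -154.5° from the x-axis; with |VC| = 24.2, C = (-20.79, -27.64). Then |WC| = |C − W| = 23.30.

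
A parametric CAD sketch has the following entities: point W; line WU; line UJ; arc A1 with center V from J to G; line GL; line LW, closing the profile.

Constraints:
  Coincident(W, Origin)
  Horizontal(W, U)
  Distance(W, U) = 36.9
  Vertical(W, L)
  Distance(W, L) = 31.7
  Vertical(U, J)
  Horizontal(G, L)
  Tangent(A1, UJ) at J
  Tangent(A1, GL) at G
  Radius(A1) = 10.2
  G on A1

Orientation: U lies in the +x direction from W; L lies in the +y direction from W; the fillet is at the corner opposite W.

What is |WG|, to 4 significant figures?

41.45

W is at the origin; WU is horizontal with |WU| = 36.9 and U on the +x side, so U = (36.90, 0.000). WL is vertical with |WL| = 31.7 and L on the +y side, so L = (0.000, 31.70). The virtual corner opposite W is at (36.90, 31.70). Since A1 is tangent to UJ there, VJ ⟂ UJ and tangency of A1 to GL means the radius VG is perpendicular to GL, with radius 10.2, so the center V sits 10.2 in from both sides at V = (26.70, 21.50). That places the tangent points at J = (36.90, 21.50) on UJ and G = (26.70, 31.70) on GL. Then |WG| = |G − W| = 41.45.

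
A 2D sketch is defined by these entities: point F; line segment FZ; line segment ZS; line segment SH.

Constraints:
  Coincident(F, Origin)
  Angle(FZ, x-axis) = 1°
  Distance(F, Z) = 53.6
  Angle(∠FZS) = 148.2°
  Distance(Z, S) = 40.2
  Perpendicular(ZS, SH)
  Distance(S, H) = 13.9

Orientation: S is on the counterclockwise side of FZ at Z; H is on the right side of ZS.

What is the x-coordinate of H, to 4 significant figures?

94.91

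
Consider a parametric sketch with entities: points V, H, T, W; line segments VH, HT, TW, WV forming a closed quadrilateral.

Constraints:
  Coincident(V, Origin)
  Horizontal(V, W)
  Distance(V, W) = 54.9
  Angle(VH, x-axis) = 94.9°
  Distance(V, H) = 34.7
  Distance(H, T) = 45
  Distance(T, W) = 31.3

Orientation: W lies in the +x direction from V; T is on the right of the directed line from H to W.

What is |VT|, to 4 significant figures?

23.71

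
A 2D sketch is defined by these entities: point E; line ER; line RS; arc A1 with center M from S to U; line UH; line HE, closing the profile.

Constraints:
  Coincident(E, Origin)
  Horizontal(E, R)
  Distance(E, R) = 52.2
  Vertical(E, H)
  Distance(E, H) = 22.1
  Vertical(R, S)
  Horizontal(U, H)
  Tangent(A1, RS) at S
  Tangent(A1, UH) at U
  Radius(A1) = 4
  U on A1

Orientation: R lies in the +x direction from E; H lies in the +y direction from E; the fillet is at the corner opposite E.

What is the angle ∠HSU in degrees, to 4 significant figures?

40.62°

E is at the origin; ER is horizontal with |ER| = 52.2 and R on the +x side, so R = (52.20, 0.000). E and H share the same x with |EH| = 22.1 and H on the +y side, so H = (0.000, 22.10). The virtual corner opposite E is at (52.20, 22.10). Since A1 is tangent to RS there, MS ⟂ RS and since A1 is tangent to UH there, MU ⟂ UH, with radius 4.0, so the center M sits 4.0 in from both sides at M = (48.20, 18.10). That places the tangent points at S = (52.20, 18.10) on RS and U = (48.20, 22.10) on UH. Then cos ∠HSU = SH·SU / (|SH||SU|), giving 40.62°.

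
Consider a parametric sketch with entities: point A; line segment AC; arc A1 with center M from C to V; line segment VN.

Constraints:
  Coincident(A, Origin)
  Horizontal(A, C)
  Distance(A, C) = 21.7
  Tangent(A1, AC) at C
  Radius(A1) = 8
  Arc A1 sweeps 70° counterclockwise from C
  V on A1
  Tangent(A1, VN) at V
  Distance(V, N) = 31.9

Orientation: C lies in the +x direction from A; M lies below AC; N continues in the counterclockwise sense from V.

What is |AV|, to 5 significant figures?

15.128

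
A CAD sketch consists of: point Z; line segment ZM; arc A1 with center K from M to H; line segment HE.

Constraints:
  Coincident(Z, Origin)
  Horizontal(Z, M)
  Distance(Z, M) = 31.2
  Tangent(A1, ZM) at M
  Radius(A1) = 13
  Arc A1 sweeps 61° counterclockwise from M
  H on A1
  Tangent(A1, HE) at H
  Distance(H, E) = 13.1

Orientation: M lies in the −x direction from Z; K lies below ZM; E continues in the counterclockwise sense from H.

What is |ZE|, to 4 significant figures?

52.18

Z is at the origin; ZM is horizontal with |ZM| = 31.2 and M on the −x side, so M = (-31.20, 0.000). Tangency of A1 to ZM means the radius KM is perpendicular to ZM, so K = M + (0, -13) = (-31.20, -13.00). On A1, M sits at bearing 90° from K; a 61° counterclockwise sweep puts H at bearing 151°, so H = K + 13.0·(cos 151°, sin 151°) = (-42.57, -6.697). A1 meets HE tangentially, so KH is at right angles to HE, so HE runs along (−sin 151°, cos 151°); with |HE| = 13.1, E = (-48.92, -18.15). Then |ZE| = |E − Z| = 52.18.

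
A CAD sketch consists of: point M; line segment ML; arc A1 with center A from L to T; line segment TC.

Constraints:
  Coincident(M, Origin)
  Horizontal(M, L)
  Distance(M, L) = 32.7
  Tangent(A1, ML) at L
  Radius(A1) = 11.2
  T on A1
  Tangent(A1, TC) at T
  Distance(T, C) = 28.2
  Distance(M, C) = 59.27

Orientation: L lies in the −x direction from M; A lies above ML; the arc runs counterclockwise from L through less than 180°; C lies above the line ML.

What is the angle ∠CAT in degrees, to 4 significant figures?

68.34°

Checks: M = (0.00, 0.00) ✓; ∠(AL, LM) = 90.00° ✓; |AT| = 11.20 ✓; ∠(AT, TC) = 90.00° ✓; |TC| = 28.20 ✓; |MC| = 59.27 ✓.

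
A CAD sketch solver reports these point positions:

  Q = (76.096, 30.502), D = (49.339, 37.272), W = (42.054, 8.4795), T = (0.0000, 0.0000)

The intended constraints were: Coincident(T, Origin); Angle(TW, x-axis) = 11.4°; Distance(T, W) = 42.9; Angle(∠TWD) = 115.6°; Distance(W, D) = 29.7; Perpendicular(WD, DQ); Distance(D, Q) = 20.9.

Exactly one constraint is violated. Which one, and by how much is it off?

Distance(D, Q) = 20.9 — off by 6.70.

T = (0.00, 0.00) ✓; TW at 11.40° ✓; |TW| = 42.90 ✓; ∠TWD = 115.6° ✓; |WD| = 29.70 ✓; ∠(WD, DQ) = 90.00° ✓; |DQ| = 27.60 ✗.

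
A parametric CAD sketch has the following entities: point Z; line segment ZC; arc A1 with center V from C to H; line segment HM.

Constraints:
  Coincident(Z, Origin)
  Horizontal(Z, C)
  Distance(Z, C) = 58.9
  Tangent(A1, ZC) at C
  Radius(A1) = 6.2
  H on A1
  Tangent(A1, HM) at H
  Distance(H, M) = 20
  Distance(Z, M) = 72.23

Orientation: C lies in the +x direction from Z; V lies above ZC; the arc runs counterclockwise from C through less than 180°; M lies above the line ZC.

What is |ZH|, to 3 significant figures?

65.3

Checks: Z.y = 0.00, C.y = 0.00 ✓; |VH| = 6.200 ✓; ∠(VH, HM) = 90.00° ✓; |HM| = 20.00 ✓; |ZM| = 72.23 ✓.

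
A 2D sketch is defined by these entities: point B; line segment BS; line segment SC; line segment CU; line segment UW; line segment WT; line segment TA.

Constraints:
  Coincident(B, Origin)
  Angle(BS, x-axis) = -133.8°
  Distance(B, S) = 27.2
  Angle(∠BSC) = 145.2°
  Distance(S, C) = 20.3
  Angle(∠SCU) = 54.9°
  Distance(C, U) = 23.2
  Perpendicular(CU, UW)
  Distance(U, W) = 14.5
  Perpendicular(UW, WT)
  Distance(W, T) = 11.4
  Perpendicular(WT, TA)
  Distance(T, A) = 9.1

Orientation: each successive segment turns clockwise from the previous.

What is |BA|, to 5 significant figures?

32.688

B is at the origin; BS runs at -133.8° with length 27.2, so S = (-18.826, -19.632). ∠BSC = 145.2° gives SC at -168.60° from the x-axis; with |SC| = 20.3, C = (-38.726, -23.644). ∠SCU = 54.9° gives CU at 66.300° from the x-axis; with |CU| = 23.2, U = (-29.401, -2.4010). The perpendicularity gives UW at right angles to CU, so UW runs at -23.700°; with |UW| = 14.5, W = (-16.124, -8.2292). The perpendicularity gives WT at right angles to UW, so WT runs at -113.70°; with |WT| = 11.4, T = (-20.706, -18.668). WT is perpendicular to TA, so TA runs at 156.30°; with |TA| = 9.1, A = (-29.038, -15.010). Then |BA| = |A − B| = 32.688.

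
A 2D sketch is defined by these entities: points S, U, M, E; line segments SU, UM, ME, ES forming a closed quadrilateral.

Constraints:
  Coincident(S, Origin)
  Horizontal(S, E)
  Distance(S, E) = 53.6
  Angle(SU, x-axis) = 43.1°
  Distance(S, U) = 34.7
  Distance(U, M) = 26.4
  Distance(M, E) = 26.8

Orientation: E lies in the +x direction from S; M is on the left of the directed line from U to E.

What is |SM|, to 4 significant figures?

58.08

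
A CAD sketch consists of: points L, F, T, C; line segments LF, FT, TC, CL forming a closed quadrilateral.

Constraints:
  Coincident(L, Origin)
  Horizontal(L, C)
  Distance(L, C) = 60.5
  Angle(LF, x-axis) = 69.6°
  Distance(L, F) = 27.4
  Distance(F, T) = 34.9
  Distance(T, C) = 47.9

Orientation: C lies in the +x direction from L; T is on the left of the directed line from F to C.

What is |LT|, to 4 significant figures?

58.69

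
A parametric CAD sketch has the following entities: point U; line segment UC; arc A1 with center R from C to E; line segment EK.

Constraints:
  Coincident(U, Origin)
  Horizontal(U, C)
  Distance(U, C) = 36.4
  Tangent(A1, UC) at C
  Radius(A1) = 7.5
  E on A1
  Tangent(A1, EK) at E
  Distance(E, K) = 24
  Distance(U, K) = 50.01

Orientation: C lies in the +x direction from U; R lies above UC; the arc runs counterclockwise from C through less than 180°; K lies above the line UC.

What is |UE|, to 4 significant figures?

44.66

U is at the origin; U and C share the same y with |UC| = 36.4 and C on the +x side, so C = (36.40, 0.000). Tangency of A1 to UC means the radius RC is perpendicular to UC, so R = C + (0, 7.5) = (36.40, 7.500). Since RE ⟂ EK (tangency), |RK| = √(7.5² + 24.0²) = 25.14 regardless of where E sits on A1. So K lies on both circle(U, 50.01) and circle(R, 25.14); the above-UC intersection is K = (37.93, 32.60). E is the foot of the tangent from K: E = (43.68, 9.299).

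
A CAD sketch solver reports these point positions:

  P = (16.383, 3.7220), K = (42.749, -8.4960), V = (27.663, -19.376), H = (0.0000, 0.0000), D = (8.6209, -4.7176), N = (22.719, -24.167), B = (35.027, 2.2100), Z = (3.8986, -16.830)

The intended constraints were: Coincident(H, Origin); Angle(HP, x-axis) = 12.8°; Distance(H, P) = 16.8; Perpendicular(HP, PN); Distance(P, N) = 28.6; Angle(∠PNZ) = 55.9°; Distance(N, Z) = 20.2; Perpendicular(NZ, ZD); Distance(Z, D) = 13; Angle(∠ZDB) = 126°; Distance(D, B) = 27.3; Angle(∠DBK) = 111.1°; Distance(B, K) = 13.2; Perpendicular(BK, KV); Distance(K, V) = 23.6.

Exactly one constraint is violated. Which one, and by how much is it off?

Distance(K, V) = 23.6 — off by 5.00.

H = (0.00, 0.00) ✓; HP at 12.80° ✓; |HP| = 16.80 ✓; ∠(HP, PN) = 90.00° ✓; |PN| = 28.60 ✓; ∠PNZ = 55.90° ✓; |NZ| = 20.20 ✓; ∠(NZ, ZD) = 90.00° ✓; |ZD| = 13.00 ✓; ∠ZDB = 126.0° ✓; |DB| = 27.30 ✓; ∠DBK = 111.1° ✓; |BK| = 13.20 ✓; ∠(BK, KV) = 90.00° ✓; |KV| = 18.60 ✗.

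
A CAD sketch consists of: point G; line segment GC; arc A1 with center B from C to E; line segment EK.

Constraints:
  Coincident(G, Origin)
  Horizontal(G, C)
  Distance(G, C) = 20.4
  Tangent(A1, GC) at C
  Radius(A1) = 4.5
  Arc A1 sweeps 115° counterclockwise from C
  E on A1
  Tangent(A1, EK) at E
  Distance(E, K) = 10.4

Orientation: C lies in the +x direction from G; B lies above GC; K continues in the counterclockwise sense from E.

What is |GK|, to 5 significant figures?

25.570

On A1, C sits at bearing -90° from B; a 115° counterclockwise sweep puts E at bearing 25°, so E = B + 4.5·(cos 25°, sin 25°) = (24.478, 6.4018). The tangent condition forces BE to be normal to EK, so EK runs along (−sin 25°, cos 25°); with |EK| = 10.4, K = (20.083, 15.827). Then |GK| = |K − G| = 25.570.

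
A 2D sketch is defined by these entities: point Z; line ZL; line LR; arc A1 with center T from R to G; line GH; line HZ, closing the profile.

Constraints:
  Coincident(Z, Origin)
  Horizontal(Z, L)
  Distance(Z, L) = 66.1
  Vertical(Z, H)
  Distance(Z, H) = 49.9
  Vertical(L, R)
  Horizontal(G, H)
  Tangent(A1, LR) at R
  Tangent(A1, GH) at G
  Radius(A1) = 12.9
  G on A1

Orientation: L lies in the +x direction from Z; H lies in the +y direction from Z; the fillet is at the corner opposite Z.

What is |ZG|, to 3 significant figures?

72.9

The virtual corner opposite Z is at (66.1, 49.9). A1 meets LR tangentially, so TR is at right angles to LR and tangency of A1 to GH means the radius TG is perpendicular to GH, with radius 12.9, so the center T sits 12.9 in from both sides at T = (53.2, 37.0). That places the tangent points at R = (66.1, 37.0) on LR and G = (53.2, 49.9) on GH. Then |ZG| = |G − Z| = 72.9.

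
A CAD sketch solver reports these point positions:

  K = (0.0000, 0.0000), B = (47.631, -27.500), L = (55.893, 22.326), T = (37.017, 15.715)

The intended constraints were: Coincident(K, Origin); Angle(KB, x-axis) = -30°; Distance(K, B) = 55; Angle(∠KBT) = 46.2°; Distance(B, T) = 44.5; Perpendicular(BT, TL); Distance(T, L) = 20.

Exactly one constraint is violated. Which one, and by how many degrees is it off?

Perpendicular(BT, TL) — off by 5.50°.

K = (0.00, 0.00) ✓; KB at -30.00° ✓; |KB| = 55.00 ✓; ∠KBT = 46.20° ✓; |BT| = 44.50 ✓; ∠(BT, TL) = 84.50° ✗; |TL| = 20.00 ✓.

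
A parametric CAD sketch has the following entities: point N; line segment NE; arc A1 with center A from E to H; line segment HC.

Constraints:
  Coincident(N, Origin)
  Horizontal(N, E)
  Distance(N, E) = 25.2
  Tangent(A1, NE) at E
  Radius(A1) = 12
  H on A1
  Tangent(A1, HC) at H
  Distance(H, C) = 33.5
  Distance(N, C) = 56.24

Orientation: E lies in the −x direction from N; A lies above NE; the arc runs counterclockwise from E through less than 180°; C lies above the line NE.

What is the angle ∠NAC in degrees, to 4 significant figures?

124.2°

Checks: N = (0.00, 0.00) ✓; N.y = 0.00, E.y = 0.00 ✓; |AH| = 12.00 ✓; ∠(AH, HC) = 90.00° ✓; |HC| = 33.50 ✓; |NC| = 56.24 ✓.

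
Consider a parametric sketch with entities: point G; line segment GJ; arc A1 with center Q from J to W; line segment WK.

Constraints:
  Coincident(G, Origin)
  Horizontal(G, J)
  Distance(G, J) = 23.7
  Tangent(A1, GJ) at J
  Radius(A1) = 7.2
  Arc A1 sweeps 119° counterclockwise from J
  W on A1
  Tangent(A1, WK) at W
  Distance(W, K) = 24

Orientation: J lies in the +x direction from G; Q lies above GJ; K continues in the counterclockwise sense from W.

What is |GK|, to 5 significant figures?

36.618

G is at the origin; G and J share the same y with |GJ| = 23.7 and J on the +x side, so J = (23.700, 0.0000). Since A1 is tangent to GJ there, QJ ⟂ GJ, so Q = J + (0, 7.2) = (23.700, 7.2000). On A1, J sits at bearing -90° from Q; a 119° counterclockwise sweep puts W at bearing 29°, so W = Q + 7.2·(cos 29°, sin 29°) = (29.997, 10.691). Tangency of A1 to WK means the radius QW is perpendicular to WK, so WK runs along (−sin 29°, cos 29°); with |WK| = 24.0, K = (18.362, 31.682). Then |GK| = |K − G| = 36.618.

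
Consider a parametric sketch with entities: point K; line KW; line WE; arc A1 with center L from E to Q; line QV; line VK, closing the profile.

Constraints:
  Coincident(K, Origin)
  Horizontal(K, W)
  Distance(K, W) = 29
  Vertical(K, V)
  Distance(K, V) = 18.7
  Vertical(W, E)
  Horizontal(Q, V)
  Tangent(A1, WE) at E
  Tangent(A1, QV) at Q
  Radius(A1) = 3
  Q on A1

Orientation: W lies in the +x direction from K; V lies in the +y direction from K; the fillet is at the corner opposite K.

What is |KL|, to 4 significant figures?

30.37

K is at the origin; K and W share the same y with |KW| = 29.0 and W on the +x side, so W = (29.00, 0.000). KV is vertical with |KV| = 18.7 and V on the +y side, so V = (0.000, 18.70). The virtual corner opposite K is at (29.00, 18.70). A1 meets WE tangentially, so LE is at right angles to WE and tangency of A1 to QV means the radius LQ is perpendicular to QV, with radius 3.0, so the center L sits 3.0 in from both sides at L = (26.00, 15.70). Then |KL| = |L − K| = 30.37.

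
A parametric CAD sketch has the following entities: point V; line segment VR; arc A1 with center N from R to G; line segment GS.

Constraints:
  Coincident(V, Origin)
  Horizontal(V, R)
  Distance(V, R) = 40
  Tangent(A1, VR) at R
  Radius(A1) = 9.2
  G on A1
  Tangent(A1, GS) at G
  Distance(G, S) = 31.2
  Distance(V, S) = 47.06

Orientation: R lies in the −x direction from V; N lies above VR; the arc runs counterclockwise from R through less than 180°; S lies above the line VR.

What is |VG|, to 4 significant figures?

31.89

Checks: |NG| = 9.200 ✓; ∠(NG, GS) = 90.00° ✓; |GS| = 31.20 ✓; |VS| = 47.06 ✓.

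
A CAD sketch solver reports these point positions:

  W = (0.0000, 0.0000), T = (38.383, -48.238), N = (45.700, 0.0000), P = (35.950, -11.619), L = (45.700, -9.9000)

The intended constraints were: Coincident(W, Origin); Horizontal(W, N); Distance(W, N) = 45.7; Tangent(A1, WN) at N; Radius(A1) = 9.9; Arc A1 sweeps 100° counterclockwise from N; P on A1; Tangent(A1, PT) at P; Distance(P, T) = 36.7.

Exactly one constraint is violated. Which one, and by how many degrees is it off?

Tangent(A1, PT) at P — off by 6.20°.

W = (0.00, 0.00) ✓; W.y = 0.00, N.y = 0.00 ✓; |WN| = 45.70 ✓; ∠(LN, NW) = 90.00° ✓; |LN| = 9.900 ✓; bearing(L→P) − bearing(L→N) = 100.0° ✓; |LP| = 9.900 ✓; ∠(LP, PT) = 96.20° ✗; |PT| = 36.70 ✓.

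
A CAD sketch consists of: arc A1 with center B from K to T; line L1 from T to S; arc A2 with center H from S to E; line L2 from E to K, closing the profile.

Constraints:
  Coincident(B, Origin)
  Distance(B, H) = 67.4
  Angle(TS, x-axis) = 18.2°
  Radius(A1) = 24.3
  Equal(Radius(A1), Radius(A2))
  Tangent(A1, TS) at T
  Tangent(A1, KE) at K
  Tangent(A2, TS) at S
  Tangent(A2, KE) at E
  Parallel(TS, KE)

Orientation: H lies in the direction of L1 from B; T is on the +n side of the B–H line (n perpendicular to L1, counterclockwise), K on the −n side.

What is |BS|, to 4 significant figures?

71.65

The slot axis is L1's direction at 18.2°, so u = (cos 18.2°, sin 18.2°) = (0.9500, 0.3123) and n = (−sin 18.2°, cos 18.2°) = (-0.3123, 0.9500). B is at the origin and H lies 67.4 along u from B, so H = 67.4·u = (64.03, 21.05). Tangency of A1 to both parallel lines with radius 24.3 puts T and K at B ± 24.3·n: T = (-7.590, 23.08), K = (7.590, -23.08). Equal radii place S and E the same way about H: S = H + 24.3·n = (56.44, 44.14), E = H − 24.3·n = (71.62, -2.033). Then |BS| = |S − B| = 71.65.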